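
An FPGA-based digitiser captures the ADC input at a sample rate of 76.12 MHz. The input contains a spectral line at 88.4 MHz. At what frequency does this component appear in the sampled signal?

88.4 MHz mod fs = 12.28 MHz.
12.28 MHz ≤ fs/2 = 38.06 MHz, appears at 12.28 MHz.

12.28 MHz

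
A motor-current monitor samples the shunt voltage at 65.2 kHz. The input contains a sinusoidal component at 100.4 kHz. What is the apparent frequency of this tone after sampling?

30 kHz

100.4 kHz mod fs = 35.2 kHz.
35.2 kHz > fs/2 = 32.6 kHz, folds to fs − 35.2 kHz = 30 kHz.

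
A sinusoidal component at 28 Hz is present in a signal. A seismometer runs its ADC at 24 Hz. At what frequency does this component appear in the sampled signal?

28 Hz mod fs = 4 Hz.
4 Hz ≤ fs/2 = 12 Hz, appears at 4 Hz.

4 Hz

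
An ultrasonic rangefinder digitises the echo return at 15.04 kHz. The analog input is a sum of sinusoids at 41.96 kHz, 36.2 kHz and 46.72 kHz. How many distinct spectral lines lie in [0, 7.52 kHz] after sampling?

fs/2 = 7.52 kHz.
41.96 kHz mod fs = 11.88 kHz.
11.88 kHz > fs/2 = 7.52 kHz, folds to fs − 11.88 kHz = 3.16 kHz.
36.2 kHz mod fs = 6.12 kHz.
6.12 kHz ≤ fs/2 = 7.52 kHz, appears at 6.12 kHz.
46.72 kHz mod fs = 1.6 kHz.
1.6 kHz ≤ fs/2 = 7.52 kHz, appears at 1.6 kHz.
Distinct values: {1.6 kHz, 3.16 kHz, 6.12 kHz} → 3.

3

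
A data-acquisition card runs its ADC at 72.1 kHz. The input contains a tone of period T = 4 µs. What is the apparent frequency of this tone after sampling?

T = 4 µs → f = 1/T = 250 kHz.
250 kHz mod fs = 33.7 kHz.
33.7 kHz ≤ fs/2 = 36.05 kHz, appears at 33.7 kHz.

33.7 kHz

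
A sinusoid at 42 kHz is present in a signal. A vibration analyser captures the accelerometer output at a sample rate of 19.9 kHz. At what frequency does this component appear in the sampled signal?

2.2 kHz

42 kHz mod fs = 2.2 kHz.
2.2 kHz ≤ fs/2 = 9.95 kHz, appears at 2.2 kHz.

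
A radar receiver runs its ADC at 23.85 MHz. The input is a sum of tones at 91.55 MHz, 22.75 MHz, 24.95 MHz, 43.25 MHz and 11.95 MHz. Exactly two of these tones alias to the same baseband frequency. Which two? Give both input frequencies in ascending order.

22.75 MHz, 24.95 MHz

fs/2 = 11.925 MHz.
91.55 MHz mod fs = 20 MHz.
20 MHz > fs/2 = 11.925 MHz, folds to fs − 20 MHz = 3.85 MHz.
22.75 MHz > fs/2 = 11.925 MHz, folds to fs − 22.75 MHz = 1.1 MHz.
24.95 MHz mod fs = 1.1 MHz.
1.1 MHz ≤ fs/2 = 11.925 MHz, appears at 1.1 MHz.
43.25 MHz mod fs = 19.4 MHz.
19.4 MHz > fs/2 = 11.925 MHz, folds to fs − 19.4 MHz = 4.45 MHz.
11.95 MHz > fs/2 = 11.925 MHz, folds to fs − 11.95 MHz = 11.9 MHz.
22.75 MHz and 24.95 MHz both map to 1.1 MHz.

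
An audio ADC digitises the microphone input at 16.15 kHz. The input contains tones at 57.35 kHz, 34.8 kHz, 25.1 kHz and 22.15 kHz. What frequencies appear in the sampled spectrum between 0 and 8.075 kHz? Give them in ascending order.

fs/2 = 8.075 kHz.
57.35 kHz mod fs = 8.9 kHz.
8.9 kHz > fs/2 = 8.075 kHz, folds to fs − 8.9 kHz = 7.25 kHz.
34.8 kHz mod fs = 2.5 kHz.
2.5 kHz ≤ fs/2 = 8.075 kHz, appears at 2.5 kHz.
25.1 kHz mod fs = 8.95 kHz.
8.95 kHz > fs/2 = 8.075 kHz, folds to fs − 8.95 kHz = 7.2 kHz.
22.15 kHz mod fs = 6 kHz.
6 kHz ≤ fs/2 = 8.075 kHz, appears at 6 kHz.
Distinct values: {2.5 kHz, 6 kHz, 7.2 kHz, 7.25 kHz}.

2.5 kHz, 6 kHz, 7.2 kHz, 7.25 kHz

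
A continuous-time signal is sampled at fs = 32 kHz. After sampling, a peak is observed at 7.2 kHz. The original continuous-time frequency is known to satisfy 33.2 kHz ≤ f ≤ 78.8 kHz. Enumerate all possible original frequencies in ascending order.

39.2 kHz, 56.8 kHz, 71.2 kHz

Frequencies that alias to 7.2 kHz are k·fs ± 7.2 kHz for integer k ≥ 0.
k=0: 7.2 kHz.
k=1: 24.8 kHz, 39.2 kHz.
k=2: 56.8 kHz, 71.2 kHz.
k=3: 88.8 kHz, 103.2 kHz.
Within [33.2 kHz, 78.8 kHz]: 39.2 kHz, 56.8 kHz, 71.2 kHz.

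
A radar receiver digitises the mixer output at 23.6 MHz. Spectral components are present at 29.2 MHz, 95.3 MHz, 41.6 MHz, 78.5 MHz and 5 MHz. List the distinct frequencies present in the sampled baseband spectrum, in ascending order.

fs/2 = 11.8 MHz.
29.2 MHz mod fs = 5.6 MHz.
5.6 MHz ≤ fs/2 = 11.8 MHz, appears at 5.6 MHz.
95.3 MHz mod fs = 0.9 MHz.
0.9 MHz ≤ fs/2 = 11.8 MHz, appears at 0.9 MHz.
41.6 MHz mod fs = 18 MHz.
18 MHz > fs/2 = 11.8 MHz, folds to fs − 18 MHz = 5.6 MHz.
78.5 MHz mod fs = 7.7 MHz.
7.7 MHz ≤ fs/2 = 11.8 MHz, appears at 7.7 MHz.
5 MHz ≤ fs/2 = 11.8 MHz, passes unchanged.
Distinct values: {0.9 MHz, 5 MHz, 5.6 MHz, 7.7 MHz}.

0.9 MHz, 5 MHz, 5.6 MHz, 7.7 MHz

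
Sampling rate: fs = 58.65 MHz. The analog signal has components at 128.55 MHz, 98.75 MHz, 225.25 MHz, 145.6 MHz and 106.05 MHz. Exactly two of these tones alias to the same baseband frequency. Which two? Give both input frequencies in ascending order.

106.05 MHz, 128.55 MHz

fs/2 = 29.325 MHz.
128.55 MHz mod fs = 11.25 MHz.
11.25 MHz ≤ fs/2 = 29.325 MHz, appears at 11.25 MHz.
98.75 MHz mod fs = 40.1 MHz.
40.1 MHz > fs/2 = 29.325 MHz, folds to fs − 40.1 MHz = 18.55 MHz.
225.25 MHz mod fs = 49.3 MHz.
49.3 MHz > fs/2 = 29.325 MHz, folds to fs − 49.3 MHz = 9.35 MHz.
145.6 MHz mod fs = 28.3 MHz.
28.3 MHz ≤ fs/2 = 29.325 MHz, appears at 28.3 MHz.
106.05 MHz mod fs = 47.4 MHz.
47.4 MHz > fs/2 = 29.325 MHz, folds to fs − 47.4 MHz = 11.25 MHz.
106.05 MHz and 128.55 MHz both map to 11.25 MHz.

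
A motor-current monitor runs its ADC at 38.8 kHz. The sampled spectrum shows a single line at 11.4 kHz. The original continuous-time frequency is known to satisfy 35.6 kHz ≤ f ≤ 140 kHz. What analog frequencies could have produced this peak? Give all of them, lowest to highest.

50.2 kHz, 66.2 kHz, 89 kHz, 105 kHz, 127.8 kHz

Frequencies that alias to 11.4 kHz are k·fs ± 11.4 kHz for integer k ≥ 0.
k=0: 11.4 kHz.
k=1: 27.4 kHz, 50.2 kHz.
k=2: 66.2 kHz, 89 kHz.
k=3: 105 kHz, 127.8 kHz.
k=4: 143.8 kHz, 166.6 kHz.
Within [35.6 kHz, 140 kHz]: 50.2 kHz, 66.2 kHz, 89 kHz, 105 kHz, 127.8 kHz.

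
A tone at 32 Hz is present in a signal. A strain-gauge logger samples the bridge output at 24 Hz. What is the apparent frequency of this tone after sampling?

8 Hz

32 Hz mod fs = 8 Hz.
8 Hz ≤ fs/2 = 12 Hz, appears at 8 Hz.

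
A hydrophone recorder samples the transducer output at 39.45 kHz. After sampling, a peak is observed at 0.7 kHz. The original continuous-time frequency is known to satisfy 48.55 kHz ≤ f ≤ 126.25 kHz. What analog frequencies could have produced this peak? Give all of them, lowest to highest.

78.2 kHz, 79.6 kHz, 117.65 kHz, 119.05 kHz

Frequencies that alias to 0.7 kHz are k·fs ± 0.7 kHz for integer k ≥ 0.
k=0: 0.7 kHz.
k=1: 38.75 kHz, 40.15 kHz.
k=2: 78.2 kHz, 79.6 kHz.
k=3: 117.65 kHz, 119.05 kHz.
k=4: 157.1 kHz, 158.5 kHz.
Within [48.55 kHz, 126.25 kHz]: 78.2 kHz, 79.6 kHz, 117.65 kHz, 119.05 kHz.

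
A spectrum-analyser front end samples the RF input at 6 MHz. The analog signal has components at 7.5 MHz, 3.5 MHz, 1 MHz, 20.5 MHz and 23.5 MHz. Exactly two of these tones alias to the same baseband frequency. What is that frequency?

fs/2 = 3 MHz.
7.5 MHz mod fs = 1.5 MHz.
1.5 MHz ≤ fs/2 = 3 MHz, appears at 1.5 MHz.
3.5 MHz > fs/2 = 3 MHz, folds to fs − 3.5 MHz = 2.5 MHz.
1 MHz ≤ fs/2 = 3 MHz, passes unchanged.
20.5 MHz mod fs = 2.5 MHz.
2.5 MHz ≤ fs/2 = 3 MHz, appears at 2.5 MHz.
23.5 MHz mod fs = 5.5 MHz.
5.5 MHz > fs/2 = 3 MHz, folds to fs − 5.5 MHz = 0.5 MHz.
3.5 MHz and 20.5 MHz both map to 2.5 MHz.

2.5 MHz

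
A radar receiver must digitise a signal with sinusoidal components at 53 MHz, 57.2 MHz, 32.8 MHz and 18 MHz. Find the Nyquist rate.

Highest-frequency component: 57.2 MHz.
Nyquist rate = 2 × 57.2 MHz = 114.4 MHz.

114.4 MHz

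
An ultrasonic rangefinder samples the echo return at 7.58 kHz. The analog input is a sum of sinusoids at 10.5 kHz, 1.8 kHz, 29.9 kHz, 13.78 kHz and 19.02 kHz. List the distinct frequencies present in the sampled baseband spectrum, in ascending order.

fs/2 = 3.79 kHz.
10.5 kHz mod fs = 2.92 kHz.
2.92 kHz ≤ fs/2 = 3.79 kHz, appears at 2.92 kHz.
1.8 kHz ≤ fs/2 = 3.79 kHz, passes unchanged.
29.9 kHz mod fs = 7.16 kHz.
7.16 kHz > fs/2 = 3.79 kHz, folds to fs − 7.16 kHz = 0.42 kHz.
13.78 kHz mod fs = 6.2 kHz.
6.2 kHz > fs/2 = 3.79 kHz, folds to fs − 6.2 kHz = 1.38 kHz.
19.02 kHz mod fs = 3.86 kHz.
3.86 kHz > fs/2 = 3.79 kHz, folds to fs − 3.86 kHz = 3.72 kHz.
Distinct values: {0.42 kHz, 1.38 kHz, 1.8 kHz, 2.92 kHz, 3.72 kHz}.

0.42 kHz, 1.38 kHz, 1.8 kHz, 2.92 kHz, 3.72 kHz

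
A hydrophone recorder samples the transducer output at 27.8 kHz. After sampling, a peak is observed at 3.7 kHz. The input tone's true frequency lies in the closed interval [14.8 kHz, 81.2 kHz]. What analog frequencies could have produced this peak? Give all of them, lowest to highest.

Frequencies that alias to 3.7 kHz are k·fs ± 3.7 kHz for integer k ≥ 0.
k=0: 3.7 kHz.
k=1: 24.1 kHz, 31.5 kHz.
k=2: 51.9 kHz, 59.3 kHz.
k=3: 79.7 kHz, 87.1 kHz.
k=4: 107.5 kHz, 114.9 kHz.
Within [14.8 kHz, 81.2 kHz]: 24.1 kHz, 31.5 kHz, 51.9 kHz, 59.3 kHz, 79.7 kHz.

24.1 kHz, 31.5 kHz, 51.9 kHz, 59.3 kHz, 79.7 kHz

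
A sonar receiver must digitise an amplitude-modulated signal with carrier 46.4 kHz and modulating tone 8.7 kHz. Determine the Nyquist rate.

AM sidebands sit at fc ± fm = 37.7 kHz and 55.1 kHz.
Highest-frequency component: 55.1 kHz.
Nyquist rate = 2 × 55.1 kHz = 110.2 kHz.

110.2 kHz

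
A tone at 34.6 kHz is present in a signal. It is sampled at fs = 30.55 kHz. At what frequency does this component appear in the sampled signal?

34.6 kHz mod fs = 4.05 kHz.
4.05 kHz ≤ fs/2 = 15.275 kHz, appears at 4.05 kHz.

4.05 kHz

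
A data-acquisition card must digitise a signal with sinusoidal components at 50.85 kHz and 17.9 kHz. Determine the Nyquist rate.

101.7 kHz

Highest-frequency component: 50.85 kHz.
Nyquist rate = 2 × 50.85 kHz = 101.7 kHz.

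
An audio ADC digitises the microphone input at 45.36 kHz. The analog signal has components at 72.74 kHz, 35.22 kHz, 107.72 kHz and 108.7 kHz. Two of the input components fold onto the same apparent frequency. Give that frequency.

17.98 kHz

fs/2 = 22.68 kHz.
72.74 kHz mod fs = 27.38 kHz.
27.38 kHz > fs/2 = 22.68 kHz, folds to fs − 27.38 kHz = 17.98 kHz.
35.22 kHz > fs/2 = 22.68 kHz, folds to fs − 35.22 kHz = 10.14 kHz.
107.72 kHz mod fs = 17 kHz.
17 kHz ≤ fs/2 = 22.68 kHz, appears at 17 kHz.
108.7 kHz mod fs = 17.98 kHz.
17.98 kHz ≤ fs/2 = 22.68 kHz, appears at 17.98 kHz.
72.74 kHz and 108.7 kHz both map to 17.98 kHz.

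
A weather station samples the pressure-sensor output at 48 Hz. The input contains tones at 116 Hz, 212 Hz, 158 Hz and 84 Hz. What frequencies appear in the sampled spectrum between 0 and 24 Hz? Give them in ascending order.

12 Hz, 14 Hz, 20 Hz

fs/2 = 24 Hz.
116 Hz mod fs = 20 Hz.
20 Hz ≤ fs/2 = 24 Hz, appears at 20 Hz.
212 Hz mod fs = 20 Hz.
20 Hz ≤ fs/2 = 24 Hz, appears at 20 Hz.
158 Hz mod fs = 14 Hz.
14 Hz ≤ fs/2 = 24 Hz, appears at 14 Hz.
84 Hz mod fs = 36 Hz.
36 Hz > fs/2 = 24 Hz, folds to fs − 36 Hz = 12 Hz.
Distinct values: {12 Hz, 14 Hz, 20 Hz}.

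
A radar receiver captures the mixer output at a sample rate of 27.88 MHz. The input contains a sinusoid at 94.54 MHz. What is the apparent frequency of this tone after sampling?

94.54 MHz mod fs = 10.9 MHz.
10.9 MHz ≤ fs/2 = 13.94 MHz, appears at 10.9 MHz.

10.9 MHz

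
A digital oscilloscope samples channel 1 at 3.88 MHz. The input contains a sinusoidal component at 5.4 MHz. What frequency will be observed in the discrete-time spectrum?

5.4 MHz mod fs = 1.52 MHz.
1.52 MHz ≤ fs/2 = 1.94 MHz, appears at 1.52 MHz.

1.52 MHz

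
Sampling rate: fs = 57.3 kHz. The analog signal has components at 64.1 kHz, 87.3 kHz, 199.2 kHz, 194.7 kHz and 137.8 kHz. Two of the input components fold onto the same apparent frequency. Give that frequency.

27.3 kHz

fs/2 = 28.65 kHz.
64.1 kHz mod fs = 6.8 kHz.
6.8 kHz ≤ fs/2 = 28.65 kHz, appears at 6.8 kHz.
87.3 kHz mod fs = 30 kHz.
30 kHz > fs/2 = 28.65 kHz, folds to fs − 30 kHz = 27.3 kHz.
199.2 kHz mod fs = 27.3 kHz.
27.3 kHz ≤ fs/2 = 28.65 kHz, appears at 27.3 kHz.
194.7 kHz mod fs = 22.8 kHz.
22.8 kHz ≤ fs/2 = 28.65 kHz, appears at 22.8 kHz.
137.8 kHz mod fs = 23.2 kHz.
23.2 kHz ≤ fs/2 = 28.65 kHz, appears at 23.2 kHz.
87.3 kHz and 199.2 kHz both map to 27.3 kHz.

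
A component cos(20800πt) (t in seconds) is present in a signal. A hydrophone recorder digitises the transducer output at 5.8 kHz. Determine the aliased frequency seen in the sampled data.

1.2 kHz

ω = 20800π rad/s → f = ω/(2π) = 10400 Hz = 10.4 kHz.
10.4 kHz mod fs = 4.6 kHz.
4.6 kHz > fs/2 = 2.9 kHz, folds to fs − 4.6 kHz = 1.2 kHz.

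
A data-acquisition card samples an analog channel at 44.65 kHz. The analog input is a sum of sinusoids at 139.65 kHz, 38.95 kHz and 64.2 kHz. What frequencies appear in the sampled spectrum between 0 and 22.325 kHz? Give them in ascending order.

5.7 kHz, 19.55 kHz

fs/2 = 22.325 kHz.
139.65 kHz mod fs = 5.7 kHz.
5.7 kHz ≤ fs/2 = 22.325 kHz, appears at 5.7 kHz.
38.95 kHz > fs/2 = 22.325 kHz, folds to fs − 38.95 kHz = 5.7 kHz.
64.2 kHz mod fs = 19.55 kHz.
19.55 kHz ≤ fs/2 = 22.325 kHz, appears at 19.55 kHz.
Distinct values: {5.7 kHz, 19.55 kHz}.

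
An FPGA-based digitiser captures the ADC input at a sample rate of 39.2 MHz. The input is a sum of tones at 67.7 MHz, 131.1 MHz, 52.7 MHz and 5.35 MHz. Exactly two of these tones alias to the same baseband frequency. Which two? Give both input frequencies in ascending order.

52.7 MHz, 131.1 MHz

fs/2 = 19.6 MHz.
67.7 MHz mod fs = 28.5 MHz.
28.5 MHz > fs/2 = 19.6 MHz, folds to fs − 28.5 MHz = 10.7 MHz.
131.1 MHz mod fs = 13.5 MHz.
13.5 MHz ≤ fs/2 = 19.6 MHz, appears at 13.5 MHz.
52.7 MHz mod fs = 13.5 MHz.
13.5 MHz ≤ fs/2 = 19.6 MHz, appears at 13.5 MHz.
5.35 MHz ≤ fs/2 = 19.6 MHz, passes unchanged.
52.7 MHz and 131.1 MHz both map to 13.5 MHz.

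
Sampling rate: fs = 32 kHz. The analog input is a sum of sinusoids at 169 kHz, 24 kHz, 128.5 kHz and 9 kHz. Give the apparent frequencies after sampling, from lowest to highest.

fs/2 = 16 kHz.
169 kHz mod fs = 9 kHz.
9 kHz ≤ fs/2 = 16 kHz, appears at 9 kHz.
24 kHz > fs/2 = 16 kHz, folds to fs − 24 kHz = 8 kHz.
128.5 kHz mod fs = 0.5 kHz.
0.5 kHz ≤ fs/2 = 16 kHz, appears at 0.5 kHz.
9 kHz ≤ fs/2 = 16 kHz, passes unchanged.
Distinct values: {0.5 kHz, 8 kHz, 9 kHz}.

0.5 kHz, 8 kHz, 9 kHz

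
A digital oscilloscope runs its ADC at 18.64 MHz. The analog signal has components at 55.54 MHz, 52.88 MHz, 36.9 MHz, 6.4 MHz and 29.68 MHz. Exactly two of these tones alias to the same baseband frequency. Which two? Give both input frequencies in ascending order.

fs/2 = 9.32 MHz.
55.54 MHz mod fs = 18.26 MHz.
18.26 MHz > fs/2 = 9.32 MHz, folds to fs − 18.26 MHz = 0.38 MHz.
52.88 MHz mod fs = 15.6 MHz.
15.6 MHz > fs/2 = 9.32 MHz, folds to fs − 15.6 MHz = 3.04 MHz.
36.9 MHz mod fs = 18.26 MHz.
18.26 MHz > fs/2 = 9.32 MHz, folds to fs − 18.26 MHz = 0.38 MHz.
6.4 MHz ≤ fs/2 = 9.32 MHz, passes unchanged.
29.68 MHz mod fs = 11.04 MHz.
11.04 MHz > fs/2 = 9.32 MHz, folds to fs − 11.04 MHz = 7.6 MHz.
36.9 MHz and 55.54 MHz both map to 0.38 MHz.

36.9 MHz, 55.54 MHz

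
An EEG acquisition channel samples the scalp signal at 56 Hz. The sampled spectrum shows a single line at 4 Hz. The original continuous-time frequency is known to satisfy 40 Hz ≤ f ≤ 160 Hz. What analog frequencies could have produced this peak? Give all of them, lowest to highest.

52 Hz, 60 Hz, 108 Hz, 116 Hz

Frequencies that alias to 4 Hz are k·fs ± 4 Hz for integer k ≥ 0.
k=0: 4 Hz.
k=1: 52 Hz, 60 Hz.
k=2: 108 Hz, 116 Hz.
k=3: 164 Hz, 172 Hz.
Within [40 Hz, 160 Hz]: 52 Hz, 60 Hz, 108 Hz, 116 Hz.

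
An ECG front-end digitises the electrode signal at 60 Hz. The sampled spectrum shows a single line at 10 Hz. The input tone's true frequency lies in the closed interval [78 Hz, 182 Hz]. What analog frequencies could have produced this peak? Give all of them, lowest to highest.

Frequencies that alias to 10 Hz are k·fs ± 10 Hz for integer k ≥ 0.
k=0: 10 Hz.
k=1: 50 Hz, 70 Hz.
k=2: 110 Hz, 130 Hz.
k=3: 170 Hz, 190 Hz.
k=4: 230 Hz, 250 Hz.
Within [78 Hz, 182 Hz]: 110 Hz, 130 Hz, 170 Hz.

110 Hz, 130 Hz, 170 Hz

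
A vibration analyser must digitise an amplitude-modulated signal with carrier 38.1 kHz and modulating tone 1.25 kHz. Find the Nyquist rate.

AM sidebands sit at fc ± fm = 36.85 kHz and 39.35 kHz.
Highest-frequency component: 39.35 kHz.
Nyquist rate = 2 × 39.35 kHz = 78.7 kHz.

78.7 kHz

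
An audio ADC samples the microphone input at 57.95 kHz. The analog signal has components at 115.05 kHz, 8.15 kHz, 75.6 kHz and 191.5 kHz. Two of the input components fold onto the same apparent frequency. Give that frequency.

fs/2 = 28.975 kHz.
115.05 kHz mod fs = 57.1 kHz.
57.1 kHz > fs/2 = 28.975 kHz, folds to fs − 57.1 kHz = 0.85 kHz.
8.15 kHz ≤ fs/2 = 28.975 kHz, passes unchanged.
75.6 kHz mod fs = 17.65 kHz.
17.65 kHz ≤ fs/2 = 28.975 kHz, appears at 17.65 kHz.
191.5 kHz mod fs = 17.65 kHz.
17.65 kHz ≤ fs/2 = 28.975 kHz, appears at 17.65 kHz.
75.6 kHz and 191.5 kHz both map to 17.65 kHz.

17.65 kHz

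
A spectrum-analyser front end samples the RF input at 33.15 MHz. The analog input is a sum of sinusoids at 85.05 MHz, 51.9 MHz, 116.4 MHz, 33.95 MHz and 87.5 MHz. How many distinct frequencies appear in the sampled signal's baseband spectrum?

fs/2 = 16.575 MHz.
85.05 MHz mod fs = 18.75 MHz.
18.75 MHz > fs/2 = 16.575 MHz, folds to fs − 18.75 MHz = 14.4 MHz.
51.9 MHz mod fs = 18.75 MHz.
18.75 MHz > fs/2 = 16.575 MHz, folds to fs − 18.75 MHz = 14.4 MHz.
116.4 MHz mod fs = 16.95 MHz.
16.95 MHz > fs/2 = 16.575 MHz, folds to fs − 16.95 MHz = 16.2 MHz.
33.95 MHz mod fs = 0.8 MHz.
0.8 MHz ≤ fs/2 = 16.575 MHz, appears at 0.8 MHz.
87.5 MHz mod fs = 21.2 MHz.
21.2 MHz > fs/2 = 16.575 MHz, folds to fs − 21.2 MHz = 11.95 MHz.
Distinct values: {0.8 MHz, 11.95 MHz, 14.4 MHz, 16.2 MHz} → 4.

4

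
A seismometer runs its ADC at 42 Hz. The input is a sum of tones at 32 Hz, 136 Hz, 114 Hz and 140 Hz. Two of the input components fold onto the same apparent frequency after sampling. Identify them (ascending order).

fs/2 = 21 Hz.
32 Hz > fs/2 = 21 Hz, folds to fs − 32 Hz = 10 Hz.
136 Hz mod fs = 10 Hz.
10 Hz ≤ fs/2 = 21 Hz, appears at 10 Hz.
114 Hz mod fs = 30 Hz.
30 Hz > fs/2 = 21 Hz, folds to fs − 30 Hz = 12 Hz.
140 Hz mod fs = 14 Hz.
14 Hz ≤ fs/2 = 21 Hz, appears at 14 Hz.
32 Hz and 136 Hz both map to 10 Hz.

32 Hz, 136 Hz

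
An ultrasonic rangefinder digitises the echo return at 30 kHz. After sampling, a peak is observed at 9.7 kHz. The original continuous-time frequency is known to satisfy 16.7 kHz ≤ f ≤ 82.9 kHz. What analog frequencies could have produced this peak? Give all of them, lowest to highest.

Frequencies that alias to 9.7 kHz are k·fs ± 9.7 kHz for integer k ≥ 0.
k=0: 9.7 kHz.
k=1: 20.3 kHz, 39.7 kHz.
k=2: 50.3 kHz, 69.7 kHz.
k=3: 80.3 kHz, 99.7 kHz.
k=4: 110.3 kHz, 129.7 kHz.
Within [16.7 kHz, 82.9 kHz]: 20.3 kHz, 39.7 kHz, 50.3 kHz, 69.7 kHz, 80.3 kHz.

20.3 kHz, 39.7 kHz, 50.3 kHz, 69.7 kHz, 80.3 kHz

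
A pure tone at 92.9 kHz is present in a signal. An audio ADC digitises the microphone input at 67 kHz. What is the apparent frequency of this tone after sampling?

25.9 kHz

92.9 kHz mod fs = 25.9 kHz.
25.9 kHz ≤ fs/2 = 33.5 kHz, appears at 25.9 kHz.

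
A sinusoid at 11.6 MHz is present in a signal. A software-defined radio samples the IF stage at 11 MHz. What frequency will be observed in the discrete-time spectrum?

0.6 MHz

11.6 MHz mod fs = 0.6 MHz.
0.6 MHz ≤ fs/2 = 5.5 MHz, appears at 0.6 MHz.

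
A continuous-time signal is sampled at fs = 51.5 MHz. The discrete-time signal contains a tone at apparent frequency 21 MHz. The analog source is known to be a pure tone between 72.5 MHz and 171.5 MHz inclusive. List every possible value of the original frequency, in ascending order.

72.5 MHz, 82 MHz, 124 MHz, 133.5 MHz

Frequencies that alias to 21 MHz are k·fs ± 21 MHz for integer k ≥ 0.
k=0: 21 MHz.
k=1: 30.5 MHz, 72.5 MHz.
k=2: 82 MHz, 124 MHz.
k=3: 133.5 MHz, 175.5 MHz.
k=4: 185 MHz, 227 MHz.
Within [72.5 MHz, 171.5 MHz]: 72.5 MHz, 82 MHz, 124 MHz, 133.5 MHz.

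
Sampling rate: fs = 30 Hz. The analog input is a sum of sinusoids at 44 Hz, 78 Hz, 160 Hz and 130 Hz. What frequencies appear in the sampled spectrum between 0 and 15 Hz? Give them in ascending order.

fs/2 = 15 Hz.
44 Hz mod fs = 14 Hz.
14 Hz ≤ fs/2 = 15 Hz, appears at 14 Hz.
78 Hz mod fs = 18 Hz.
18 Hz > fs/2 = 15 Hz, folds to fs − 18 Hz = 12 Hz.
160 Hz mod fs = 10 Hz.
10 Hz ≤ fs/2 = 15 Hz, appears at 10 Hz.
130 Hz mod fs = 10 Hz.
10 Hz ≤ fs/2 = 15 Hz, appears at 10 Hz.
Distinct values: {10 Hz, 12 Hz, 14 Hz}.

10 Hz, 12 Hz, 14 Hz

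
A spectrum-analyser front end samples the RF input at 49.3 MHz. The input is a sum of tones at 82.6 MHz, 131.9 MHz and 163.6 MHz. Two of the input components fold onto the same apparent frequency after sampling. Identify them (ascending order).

fs/2 = 24.65 MHz.
82.6 MHz mod fs = 33.3 MHz.
33.3 MHz > fs/2 = 24.65 MHz, folds to fs − 33.3 MHz = 16 MHz.
131.9 MHz mod fs = 33.3 MHz.
33.3 MHz > fs/2 = 24.65 MHz, folds to fs − 33.3 MHz = 16 MHz.
163.6 MHz mod fs = 15.7 MHz.
15.7 MHz ≤ fs/2 = 24.65 MHz, appears at 15.7 MHz.
82.6 MHz and 131.9 MHz both map to 16 MHz.

82.6 MHz, 131.9 MHz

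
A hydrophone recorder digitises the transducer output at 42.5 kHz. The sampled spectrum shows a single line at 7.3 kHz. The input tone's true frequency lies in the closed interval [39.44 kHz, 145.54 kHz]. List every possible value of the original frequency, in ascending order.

49.8 kHz, 77.7 kHz, 92.3 kHz, 120.2 kHz, 134.8 kHz

Frequencies that alias to 7.3 kHz are k·fs ± 7.3 kHz for integer k ≥ 0.
k=0: 7.3 kHz.
k=1: 35.2 kHz, 49.8 kHz.
k=2: 77.7 kHz, 92.3 kHz.
k=3: 120.2 kHz, 134.8 kHz.
k=4: 162.7 kHz, 177.3 kHz.
Within [39.44 kHz, 145.54 kHz]: 49.8 kHz, 77.7 kHz, 92.3 kHz, 120.2 kHz, 134.8 kHz.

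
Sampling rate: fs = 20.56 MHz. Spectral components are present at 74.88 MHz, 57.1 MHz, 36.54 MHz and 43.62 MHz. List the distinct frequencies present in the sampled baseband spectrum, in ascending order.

2.5 MHz, 4.58 MHz, 7.36 MHz

fs/2 = 10.28 MHz.
74.88 MHz mod fs = 13.2 MHz.
13.2 MHz > fs/2 = 10.28 MHz, folds to fs − 13.2 MHz = 7.36 MHz.
57.1 MHz mod fs = 15.98 MHz.
15.98 MHz > fs/2 = 10.28 MHz, folds to fs − 15.98 MHz = 4.58 MHz.
36.54 MHz mod fs = 15.98 MHz.
15.98 MHz > fs/2 = 10.28 MHz, folds to fs − 15.98 MHz = 4.58 MHz.
43.62 MHz mod fs = 2.5 MHz.
2.5 MHz ≤ fs/2 = 10.28 MHz, appears at 2.5 MHz.
Distinct values: {2.5 MHz, 4.58 MHz, 7.36 MHz}.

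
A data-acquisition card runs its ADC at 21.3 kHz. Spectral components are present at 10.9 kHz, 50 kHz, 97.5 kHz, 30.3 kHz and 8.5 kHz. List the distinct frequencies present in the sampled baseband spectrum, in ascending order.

fs/2 = 10.65 kHz.
10.9 kHz > fs/2 = 10.65 kHz, folds to fs − 10.9 kHz = 10.4 kHz.
50 kHz mod fs = 7.4 kHz.
7.4 kHz ≤ fs/2 = 10.65 kHz, appears at 7.4 kHz.
97.5 kHz mod fs = 12.3 kHz.
12.3 kHz > fs/2 = 10.65 kHz, folds to fs − 12.3 kHz = 9 kHz.
30.3 kHz mod fs = 9 kHz.
9 kHz ≤ fs/2 = 10.65 kHz, appears at 9 kHz.
8.5 kHz ≤ fs/2 = 10.65 kHz, passes unchanged.
Distinct values: {7.4 kHz, 8.5 kHz, 9 kHz, 10.4 kHz}.

7.4 kHz, 8.5 kHz, 9 kHz, 10.4 kHz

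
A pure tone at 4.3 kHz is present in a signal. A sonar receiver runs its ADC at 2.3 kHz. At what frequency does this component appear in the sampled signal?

4.3 kHz mod fs = 2 kHz.
2 kHz > fs/2 = 1.15 kHz, folds to fs − 2 kHz = 0.3 kHz.

0.3 kHz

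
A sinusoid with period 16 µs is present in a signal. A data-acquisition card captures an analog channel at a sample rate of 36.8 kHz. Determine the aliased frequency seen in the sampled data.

T = 16 µs → f = 1/T = 62.5 kHz.
62.5 kHz mod fs = 25.7 kHz.
25.7 kHz > fs/2 = 18.4 kHz, folds to fs − 25.7 kHz = 11.1 kHz.

11.1 kHz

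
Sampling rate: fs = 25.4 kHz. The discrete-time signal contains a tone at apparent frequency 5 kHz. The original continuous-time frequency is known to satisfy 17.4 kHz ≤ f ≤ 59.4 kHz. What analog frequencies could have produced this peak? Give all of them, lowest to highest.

Frequencies that alias to 5 kHz are k·fs ± 5 kHz for integer k ≥ 0.
k=0: 5 kHz.
k=1: 20.4 kHz, 30.4 kHz.
k=2: 45.8 kHz, 55.8 kHz.
k=3: 71.2 kHz, 81.2 kHz.
Within [17.4 kHz, 59.4 kHz]: 20.4 kHz, 30.4 kHz, 45.8 kHz, 55.8 kHz.

20.4 kHz, 30.4 kHz, 45.8 kHz, 55.8 kHz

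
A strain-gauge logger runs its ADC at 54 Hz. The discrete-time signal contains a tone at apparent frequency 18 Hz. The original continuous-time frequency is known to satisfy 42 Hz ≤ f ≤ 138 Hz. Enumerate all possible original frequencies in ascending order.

72 Hz, 90 Hz, 126 Hz

Frequencies that alias to 18 Hz are k·fs ± 18 Hz for integer k ≥ 0.
k=0: 18 Hz.
k=1: 36 Hz, 72 Hz.
k=2: 90 Hz, 126 Hz.
k=3: 144 Hz, 180 Hz.
Within [42 Hz, 138 Hz]: 72 Hz, 90 Hz, 126 Hz.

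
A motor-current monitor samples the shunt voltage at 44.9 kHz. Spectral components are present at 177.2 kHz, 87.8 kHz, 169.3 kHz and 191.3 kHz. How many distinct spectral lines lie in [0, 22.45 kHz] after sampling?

4

fs/2 = 22.45 kHz.
177.2 kHz mod fs = 42.5 kHz.
42.5 kHz > fs/2 = 22.45 kHz, folds to fs − 42.5 kHz = 2.4 kHz.
87.8 kHz mod fs = 42.9 kHz.
42.9 kHz > fs/2 = 22.45 kHz, folds to fs − 42.9 kHz = 2 kHz.
169.3 kHz mod fs = 34.6 kHz.
34.6 kHz > fs/2 = 22.45 kHz, folds to fs − 34.6 kHz = 10.3 kHz.
191.3 kHz mod fs = 11.7 kHz.
11.7 kHz ≤ fs/2 = 22.45 kHz, appears at 11.7 kHz.
Distinct values: {2 kHz, 2.4 kHz, 10.3 kHz, 11.7 kHz} → 4.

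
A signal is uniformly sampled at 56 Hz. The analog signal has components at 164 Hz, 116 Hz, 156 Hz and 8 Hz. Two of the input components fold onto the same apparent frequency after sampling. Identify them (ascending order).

fs/2 = 28 Hz.
164 Hz mod fs = 52 Hz.
52 Hz > fs/2 = 28 Hz, folds to fs − 52 Hz = 4 Hz.
116 Hz mod fs = 4 Hz.
4 Hz ≤ fs/2 = 28 Hz, appears at 4 Hz.
156 Hz mod fs = 44 Hz.
44 Hz > fs/2 = 28 Hz, folds to fs − 44 Hz = 12 Hz.
8 Hz ≤ fs/2 = 28 Hz, passes unchanged.
116 Hz and 164 Hz both map to 4 Hz.

116 Hz, 164 Hz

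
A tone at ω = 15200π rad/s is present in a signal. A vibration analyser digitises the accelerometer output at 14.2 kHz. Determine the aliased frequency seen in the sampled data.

ω = 15200π rad/s → f = ω/(2π) = 7600 Hz = 7.6 kHz.
7.6 kHz > fs/2 = 7.1 kHz, folds to fs − 7.6 kHz = 6.6 kHz.

6.6 kHz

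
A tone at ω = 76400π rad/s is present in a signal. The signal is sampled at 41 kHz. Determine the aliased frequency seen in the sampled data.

2.8 kHz

ω = 76400π rad/s → f = ω/(2π) = 38200 Hz = 38.2 kHz.
38.2 kHz > fs/2 = 20.5 kHz, folds to fs − 38.2 kHz = 2.8 kHz.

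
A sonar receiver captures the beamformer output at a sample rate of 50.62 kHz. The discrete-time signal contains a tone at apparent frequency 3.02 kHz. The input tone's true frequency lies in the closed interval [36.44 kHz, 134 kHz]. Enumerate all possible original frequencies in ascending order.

47.6 kHz, 53.64 kHz, 98.22 kHz, 104.26 kHz

Frequencies that alias to 3.02 kHz are k·fs ± 3.02 kHz for integer k ≥ 0.
k=0: 3.02 kHz.
k=1: 47.6 kHz, 53.64 kHz.
k=2: 98.22 kHz, 104.26 kHz.
k=3: 148.84 kHz, 154.88 kHz.
Within [36.44 kHz, 134 kHz]: 47.6 kHz, 53.64 kHz, 98.22 kHz, 104.26 kHz.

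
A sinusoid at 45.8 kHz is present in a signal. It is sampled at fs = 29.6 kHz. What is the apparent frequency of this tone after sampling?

13.4 kHz

45.8 kHz mod fs = 16.2 kHz.
16.2 kHz > fs/2 = 14.8 kHz, folds to fs − 16.2 kHz = 13.4 kHz.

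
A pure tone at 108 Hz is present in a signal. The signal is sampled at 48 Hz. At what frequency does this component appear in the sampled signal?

108 Hz mod fs = 12 Hz.
12 Hz ≤ fs/2 = 24 Hz, appears at 12 Hz.

12 Hz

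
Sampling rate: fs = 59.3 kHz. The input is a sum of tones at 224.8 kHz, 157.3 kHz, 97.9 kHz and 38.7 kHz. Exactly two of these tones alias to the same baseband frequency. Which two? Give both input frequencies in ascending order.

38.7 kHz, 157.3 kHz

fs/2 = 29.65 kHz.
224.8 kHz mod fs = 46.9 kHz.
46.9 kHz > fs/2 = 29.65 kHz, folds to fs − 46.9 kHz = 12.4 kHz.
157.3 kHz mod fs = 38.7 kHz.
38.7 kHz > fs/2 = 29.65 kHz, folds to fs − 38.7 kHz = 20.6 kHz.
97.9 kHz mod fs = 38.6 kHz.
38.6 kHz > fs/2 = 29.65 kHz, folds to fs − 38.6 kHz = 20.7 kHz.
38.7 kHz > fs/2 = 29.65 kHz, folds to fs − 38.7 kHz = 20.6 kHz.
38.7 kHz and 157.3 kHz both map to 20.6 kHz.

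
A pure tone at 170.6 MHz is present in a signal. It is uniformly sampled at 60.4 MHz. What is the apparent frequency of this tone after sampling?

10.6 MHz

170.6 MHz mod fs = 49.8 MHz.
49.8 MHz > fs/2 = 30.2 MHz, folds to fs − 49.8 MHz = 10.6 MHz.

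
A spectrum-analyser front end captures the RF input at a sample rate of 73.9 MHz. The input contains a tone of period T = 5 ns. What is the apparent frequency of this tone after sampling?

T = 5 ns → f = 1/T = 200 MHz.
200 MHz mod fs = 52.2 MHz.
52.2 MHz > fs/2 = 36.95 MHz, folds to fs − 52.2 MHz = 21.7 MHz.

21.7 MHz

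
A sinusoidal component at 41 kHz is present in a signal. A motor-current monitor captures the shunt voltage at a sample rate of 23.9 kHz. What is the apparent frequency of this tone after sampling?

41 kHz mod fs = 17.1 kHz.
17.1 kHz > fs/2 = 11.95 kHz, folds to fs − 17.1 kHz = 6.8 kHz.

6.8 kHz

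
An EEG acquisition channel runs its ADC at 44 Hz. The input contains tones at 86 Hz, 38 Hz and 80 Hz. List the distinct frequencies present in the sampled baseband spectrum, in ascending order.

fs/2 = 22 Hz.
86 Hz mod fs = 42 Hz.
42 Hz > fs/2 = 22 Hz, folds to fs − 42 Hz = 2 Hz.
38 Hz > fs/2 = 22 Hz, folds to fs − 38 Hz = 6 Hz.
80 Hz mod fs = 36 Hz.
36 Hz > fs/2 = 22 Hz, folds to fs − 36 Hz = 8 Hz.
Distinct values: {2 Hz, 6 Hz, 8 Hz}.

2 Hz, 6 Hz, 8 Hz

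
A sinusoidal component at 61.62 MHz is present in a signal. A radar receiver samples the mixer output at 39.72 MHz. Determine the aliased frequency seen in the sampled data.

61.62 MHz mod fs = 21.9 MHz.
21.9 MHz > fs/2 = 19.86 MHz, folds to fs − 21.9 MHz = 17.82 MHz.

17.82 MHz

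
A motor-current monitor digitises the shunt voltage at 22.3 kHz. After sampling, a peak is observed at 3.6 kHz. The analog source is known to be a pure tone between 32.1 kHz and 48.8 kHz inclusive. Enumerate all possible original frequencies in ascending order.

Frequencies that alias to 3.6 kHz are k·fs ± 3.6 kHz for integer k ≥ 0.
k=0: 3.6 kHz.
k=1: 18.7 kHz, 25.9 kHz.
k=2: 41 kHz, 48.2 kHz.
k=3: 63.3 kHz, 70.5 kHz.
Within [32.1 kHz, 48.8 kHz]: 41 kHz, 48.2 kHz.

41 kHz, 48.2 kHz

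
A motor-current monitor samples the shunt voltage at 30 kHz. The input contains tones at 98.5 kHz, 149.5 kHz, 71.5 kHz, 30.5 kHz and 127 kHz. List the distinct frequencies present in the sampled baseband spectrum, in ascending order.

fs/2 = 15 kHz.
98.5 kHz mod fs = 8.5 kHz.
8.5 kHz ≤ fs/2 = 15 kHz, appears at 8.5 kHz.
149.5 kHz mod fs = 29.5 kHz.
29.5 kHz > fs/2 = 15 kHz, folds to fs − 29.5 kHz = 0.5 kHz.
71.5 kHz mod fs = 11.5 kHz.
11.5 kHz ≤ fs/2 = 15 kHz, appears at 11.5 kHz.
30.5 kHz mod fs = 0.5 kHz.
0.5 kHz ≤ fs/2 = 15 kHz, appears at 0.5 kHz.
127 kHz mod fs = 7 kHz.
7 kHz ≤ fs/2 = 15 kHz, appears at 7 kHz.
Distinct values: {0.5 kHz, 7 kHz, 8.5 kHz, 11.5 kHz}.

0.5 kHz, 7 kHz, 8.5 kHz, 11.5 kHz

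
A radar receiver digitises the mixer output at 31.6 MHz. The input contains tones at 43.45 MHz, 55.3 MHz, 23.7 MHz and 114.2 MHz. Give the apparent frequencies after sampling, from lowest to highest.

7.9 MHz, 11.85 MHz, 12.2 MHz

fs/2 = 15.8 MHz.
43.45 MHz mod fs = 11.85 MHz.
11.85 MHz ≤ fs/2 = 15.8 MHz, appears at 11.85 MHz.
55.3 MHz mod fs = 23.7 MHz.
23.7 MHz > fs/2 = 15.8 MHz, folds to fs − 23.7 MHz = 7.9 MHz.
23.7 MHz > fs/2 = 15.8 MHz, folds to fs − 23.7 MHz = 7.9 MHz.
114.2 MHz mod fs = 19.4 MHz.
19.4 MHz > fs/2 = 15.8 MHz, folds to fs − 19.4 MHz = 12.2 MHz.
Distinct values: {7.9 MHz, 11.85 MHz, 12.2 MHz}.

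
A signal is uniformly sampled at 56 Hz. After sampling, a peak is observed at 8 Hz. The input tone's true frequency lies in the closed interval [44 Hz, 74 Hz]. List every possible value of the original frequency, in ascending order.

48 Hz, 64 Hz

Frequencies that alias to 8 Hz are k·fs ± 8 Hz for integer k ≥ 0.
k=0: 8 Hz.
k=1: 48 Hz, 64 Hz.
k=2: 104 Hz, 120 Hz.
Within [44 Hz, 74 Hz]: 48 Hz, 64 Hz.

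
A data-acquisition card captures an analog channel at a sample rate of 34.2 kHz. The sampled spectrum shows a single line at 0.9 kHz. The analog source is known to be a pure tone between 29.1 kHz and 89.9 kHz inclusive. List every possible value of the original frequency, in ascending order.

33.3 kHz, 35.1 kHz, 67.5 kHz, 69.3 kHz

Frequencies that alias to 0.9 kHz are k·fs ± 0.9 kHz for integer k ≥ 0.
k=0: 0.9 kHz.
k=1: 33.3 kHz, 35.1 kHz.
k=2: 67.5 kHz, 69.3 kHz.
k=3: 101.7 kHz, 103.5 kHz.
Within [29.1 kHz, 89.9 kHz]: 33.3 kHz, 35.1 kHz, 67.5 kHz, 69.3 kHz.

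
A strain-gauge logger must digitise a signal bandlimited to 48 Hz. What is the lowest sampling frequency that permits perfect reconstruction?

Nyquist rate = 2 × 48 Hz = 96 Hz.

96 Hz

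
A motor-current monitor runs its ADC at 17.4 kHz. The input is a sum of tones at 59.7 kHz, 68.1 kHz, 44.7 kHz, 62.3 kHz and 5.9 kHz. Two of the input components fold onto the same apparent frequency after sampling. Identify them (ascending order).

fs/2 = 8.7 kHz.
59.7 kHz mod fs = 7.5 kHz.
7.5 kHz ≤ fs/2 = 8.7 kHz, appears at 7.5 kHz.
68.1 kHz mod fs = 15.9 kHz.
15.9 kHz > fs/2 = 8.7 kHz, folds to fs − 15.9 kHz = 1.5 kHz.
44.7 kHz mod fs = 9.9 kHz.
9.9 kHz > fs/2 = 8.7 kHz, folds to fs − 9.9 kHz = 7.5 kHz.
62.3 kHz mod fs = 10.1 kHz.
10.1 kHz > fs/2 = 8.7 kHz, folds to fs − 10.1 kHz = 7.3 kHz.
5.9 kHz ≤ fs/2 = 8.7 kHz, passes unchanged.
44.7 kHz and 59.7 kHz both map to 7.5 kHz.

44.7 kHz, 59.7 kHz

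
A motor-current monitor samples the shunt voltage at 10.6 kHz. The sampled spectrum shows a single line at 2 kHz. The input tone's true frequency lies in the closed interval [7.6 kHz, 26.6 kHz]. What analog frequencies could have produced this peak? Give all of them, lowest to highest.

8.6 kHz, 12.6 kHz, 19.2 kHz, 23.2 kHz

Frequencies that alias to 2 kHz are k·fs ± 2 kHz for integer k ≥ 0.
k=0: 2 kHz.
k=1: 8.6 kHz, 12.6 kHz.
k=2: 19.2 kHz, 23.2 kHz.
k=3: 29.8 kHz, 33.8 kHz.
Within [7.6 kHz, 26.6 kHz]: 8.6 kHz, 12.6 kHz, 19.2 kHz, 23.2 kHz.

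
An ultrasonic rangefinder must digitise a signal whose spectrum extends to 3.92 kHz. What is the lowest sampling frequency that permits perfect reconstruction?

Nyquist rate = 2 × 3.92 kHz = 7.84 kHz.

7.84 kHz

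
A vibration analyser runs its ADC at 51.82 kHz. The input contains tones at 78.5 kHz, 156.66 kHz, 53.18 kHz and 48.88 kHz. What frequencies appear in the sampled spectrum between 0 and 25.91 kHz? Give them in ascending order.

fs/2 = 25.91 kHz.
78.5 kHz mod fs = 26.68 kHz.
26.68 kHz > fs/2 = 25.91 kHz, folds to fs − 26.68 kHz = 25.14 kHz.
156.66 kHz mod fs = 1.2 kHz.
1.2 kHz ≤ fs/2 = 25.91 kHz, appears at 1.2 kHz.
53.18 kHz mod fs = 1.36 kHz.
1.36 kHz ≤ fs/2 = 25.91 kHz, appears at 1.36 kHz.
48.88 kHz > fs/2 = 25.91 kHz, folds to fs − 48.88 kHz = 2.94 kHz.
Distinct values: {1.2 kHz, 1.36 kHz, 2.94 kHz, 25.14 kHz}.

1.2 kHz, 1.36 kHz, 2.94 kHz, 25.14 kHz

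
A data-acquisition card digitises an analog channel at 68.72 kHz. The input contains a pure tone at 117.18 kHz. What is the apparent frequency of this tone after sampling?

117.18 kHz mod fs = 48.46 kHz.
48.46 kHz > fs/2 = 34.36 kHz, folds to fs − 48.46 kHz = 20.26 kHz.

20.26 kHz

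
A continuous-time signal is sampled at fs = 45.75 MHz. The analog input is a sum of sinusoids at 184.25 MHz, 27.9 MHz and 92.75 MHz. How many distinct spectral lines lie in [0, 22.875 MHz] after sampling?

fs/2 = 22.875 MHz.
184.25 MHz mod fs = 1.25 MHz.
1.25 MHz ≤ fs/2 = 22.875 MHz, appears at 1.25 MHz.
27.9 MHz > fs/2 = 22.875 MHz, folds to fs − 27.9 MHz = 17.85 MHz.
92.75 MHz mod fs = 1.25 MHz.
1.25 MHz ≤ fs/2 = 22.875 MHz, appears at 1.25 MHz.
Distinct values: {1.25 MHz, 17.85 MHz} → 2.

2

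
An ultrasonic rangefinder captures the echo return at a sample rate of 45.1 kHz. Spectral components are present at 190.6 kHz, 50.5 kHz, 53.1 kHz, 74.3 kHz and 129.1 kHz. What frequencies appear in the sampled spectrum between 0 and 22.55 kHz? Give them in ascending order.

fs/2 = 22.55 kHz.
190.6 kHz mod fs = 10.2 kHz.
10.2 kHz ≤ fs/2 = 22.55 kHz, appears at 10.2 kHz.
50.5 kHz mod fs = 5.4 kHz.
5.4 kHz ≤ fs/2 = 22.55 kHz, appears at 5.4 kHz.
53.1 kHz mod fs = 8 kHz.
8 kHz ≤ fs/2 = 22.55 kHz, appears at 8 kHz.
74.3 kHz mod fs = 29.2 kHz.
29.2 kHz > fs/2 = 22.55 kHz, folds to fs − 29.2 kHz = 15.9 kHz.
129.1 kHz mod fs = 38.9 kHz.
38.9 kHz > fs/2 = 22.55 kHz, folds to fs − 38.9 kHz = 6.2 kHz.
Distinct values: {5.4 kHz, 6.2 kHz, 8 kHz, 10.2 kHz, 15.9 kHz}.

5.4 kHz, 6.2 kHz, 8 kHz, 10.2 kHz, 15.9 kHz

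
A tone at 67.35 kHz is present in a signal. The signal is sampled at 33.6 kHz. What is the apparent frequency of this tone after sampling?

67.35 kHz mod fs = 0.15 kHz.
0.15 kHz ≤ fs/2 = 16.8 kHz, appears at 0.15 kHz.

0.15 kHz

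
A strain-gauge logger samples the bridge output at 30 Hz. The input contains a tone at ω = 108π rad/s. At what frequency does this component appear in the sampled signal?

ω = 108π rad/s → f = ω/(2π) = 54 Hz.
54 Hz mod fs = 24 Hz.
24 Hz > fs/2 = 15 Hz, folds to fs − 24 Hz = 6 Hz.

6 Hz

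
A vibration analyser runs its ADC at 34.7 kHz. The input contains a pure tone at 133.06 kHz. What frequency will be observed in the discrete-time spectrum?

5.74 kHz

133.06 kHz mod fs = 28.96 kHz.
28.96 kHz > fs/2 = 17.35 kHz, folds to fs − 28.96 kHz = 5.74 kHz.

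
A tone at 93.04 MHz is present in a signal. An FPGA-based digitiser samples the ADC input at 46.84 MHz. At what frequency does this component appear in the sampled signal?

93.04 MHz mod fs = 46.2 MHz.
46.2 MHz > fs/2 = 23.42 MHz, folds to fs − 46.2 MHz = 0.64 MHz.

0.64 MHz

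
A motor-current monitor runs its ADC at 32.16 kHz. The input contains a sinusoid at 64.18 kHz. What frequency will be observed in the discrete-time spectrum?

64.18 kHz mod fs = 32.02 kHz.
32.02 kHz > fs/2 = 16.08 kHz, folds to fs − 32.02 kHz = 0.14 kHz.

0.14 kHz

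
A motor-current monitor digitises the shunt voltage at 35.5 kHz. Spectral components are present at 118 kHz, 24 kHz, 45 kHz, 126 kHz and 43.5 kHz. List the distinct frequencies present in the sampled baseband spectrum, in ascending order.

8 kHz, 9.5 kHz, 11.5 kHz, 16 kHz

fs/2 = 17.75 kHz.
118 kHz mod fs = 11.5 kHz.
11.5 kHz ≤ fs/2 = 17.75 kHz, appears at 11.5 kHz.
24 kHz > fs/2 = 17.75 kHz, folds to fs − 24 kHz = 11.5 kHz.
45 kHz mod fs = 9.5 kHz.
9.5 kHz ≤ fs/2 = 17.75 kHz, appears at 9.5 kHz.
126 kHz mod fs = 19.5 kHz.
19.5 kHz > fs/2 = 17.75 kHz, folds to fs − 19.5 kHz = 16 kHz.
43.5 kHz mod fs = 8 kHz.
8 kHz ≤ fs/2 = 17.75 kHz, appears at 8 kHz.
Distinct values: {8 kHz, 9.5 kHz, 11.5 kHz, 16 kHz}.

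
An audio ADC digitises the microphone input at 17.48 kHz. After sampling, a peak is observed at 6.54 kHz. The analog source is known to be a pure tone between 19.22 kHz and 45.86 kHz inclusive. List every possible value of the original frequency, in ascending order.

Frequencies that alias to 6.54 kHz are k·fs ± 6.54 kHz for integer k ≥ 0.
k=0: 6.54 kHz.
k=1: 10.94 kHz, 24.02 kHz.
k=2: 28.42 kHz, 41.5 kHz.
k=3: 45.9 kHz, 58.98 kHz.
Within [19.22 kHz, 45.86 kHz]: 24.02 kHz, 28.42 kHz, 41.5 kHz.

24.02 kHz, 28.42 kHz, 41.5 kHz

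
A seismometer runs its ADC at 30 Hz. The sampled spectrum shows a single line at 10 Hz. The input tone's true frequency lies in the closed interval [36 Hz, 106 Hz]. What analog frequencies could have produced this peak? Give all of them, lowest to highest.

Frequencies that alias to 10 Hz are k·fs ± 10 Hz for integer k ≥ 0.
k=0: 10 Hz.
k=1: 20 Hz, 40 Hz.
k=2: 50 Hz, 70 Hz.
k=3: 80 Hz, 100 Hz.
k=4: 110 Hz, 130 Hz.
Within [36 Hz, 106 Hz]: 40 Hz, 50 Hz, 70 Hz, 80 Hz, 100 Hz.

40 Hz, 50 Hz, 70 Hz, 80 Hz, 100 Hz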